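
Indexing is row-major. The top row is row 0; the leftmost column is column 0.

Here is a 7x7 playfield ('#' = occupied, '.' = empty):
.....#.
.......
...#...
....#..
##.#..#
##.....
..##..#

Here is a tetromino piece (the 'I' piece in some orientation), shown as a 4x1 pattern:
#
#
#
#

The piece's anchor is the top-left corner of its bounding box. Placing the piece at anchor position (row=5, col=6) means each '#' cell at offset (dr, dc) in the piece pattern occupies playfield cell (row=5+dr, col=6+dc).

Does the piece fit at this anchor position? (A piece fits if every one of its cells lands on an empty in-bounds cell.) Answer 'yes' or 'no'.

Answer: no

Derivation:
Check each piece cell at anchor (5, 6):
  offset (0,0) -> (5,6): empty -> OK
  offset (1,0) -> (6,6): occupied ('#') -> FAIL
  offset (2,0) -> (7,6): out of bounds -> FAIL
  offset (3,0) -> (8,6): out of bounds -> FAIL
All cells valid: no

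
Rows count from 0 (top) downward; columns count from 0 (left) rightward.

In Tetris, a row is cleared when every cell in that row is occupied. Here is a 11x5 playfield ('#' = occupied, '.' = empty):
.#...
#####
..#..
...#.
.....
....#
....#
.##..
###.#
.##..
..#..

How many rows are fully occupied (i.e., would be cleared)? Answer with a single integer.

Check each row:
  row 0: 4 empty cells -> not full
  row 1: 0 empty cells -> FULL (clear)
  row 2: 4 empty cells -> not full
  row 3: 4 empty cells -> not full
  row 4: 5 empty cells -> not full
  row 5: 4 empty cells -> not full
  row 6: 4 empty cells -> not full
  row 7: 3 empty cells -> not full
  row 8: 1 empty cell -> not full
  row 9: 3 empty cells -> not full
  row 10: 4 empty cells -> not full
Total rows cleared: 1

Answer: 1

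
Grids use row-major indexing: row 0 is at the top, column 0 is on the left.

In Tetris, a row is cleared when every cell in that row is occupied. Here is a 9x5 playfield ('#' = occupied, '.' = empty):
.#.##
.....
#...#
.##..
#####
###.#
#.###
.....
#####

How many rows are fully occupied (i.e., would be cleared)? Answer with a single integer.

Answer: 2

Derivation:
Check each row:
  row 0: 2 empty cells -> not full
  row 1: 5 empty cells -> not full
  row 2: 3 empty cells -> not full
  row 3: 3 empty cells -> not full
  row 4: 0 empty cells -> FULL (clear)
  row 5: 1 empty cell -> not full
  row 6: 1 empty cell -> not full
  row 7: 5 empty cells -> not full
  row 8: 0 empty cells -> FULL (clear)
Total rows cleared: 2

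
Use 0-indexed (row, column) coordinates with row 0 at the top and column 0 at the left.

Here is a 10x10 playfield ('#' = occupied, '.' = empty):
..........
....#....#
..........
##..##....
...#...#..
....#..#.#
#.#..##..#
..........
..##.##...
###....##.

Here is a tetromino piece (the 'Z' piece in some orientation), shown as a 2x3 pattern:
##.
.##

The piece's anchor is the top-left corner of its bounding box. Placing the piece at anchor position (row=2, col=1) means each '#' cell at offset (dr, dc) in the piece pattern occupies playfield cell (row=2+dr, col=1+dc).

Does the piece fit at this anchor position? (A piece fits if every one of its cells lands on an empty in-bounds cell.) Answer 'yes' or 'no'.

Answer: yes

Derivation:
Check each piece cell at anchor (2, 1):
  offset (0,0) -> (2,1): empty -> OK
  offset (0,1) -> (2,2): empty -> OK
  offset (1,1) -> (3,2): empty -> OK
  offset (1,2) -> (3,3): empty -> OK
All cells valid: yes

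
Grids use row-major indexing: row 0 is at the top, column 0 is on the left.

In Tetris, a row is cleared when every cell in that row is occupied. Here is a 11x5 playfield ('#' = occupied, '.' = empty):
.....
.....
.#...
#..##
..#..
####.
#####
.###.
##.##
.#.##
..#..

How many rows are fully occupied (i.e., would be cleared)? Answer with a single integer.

Check each row:
  row 0: 5 empty cells -> not full
  row 1: 5 empty cells -> not full
  row 2: 4 empty cells -> not full
  row 3: 2 empty cells -> not full
  row 4: 4 empty cells -> not full
  row 5: 1 empty cell -> not full
  row 6: 0 empty cells -> FULL (clear)
  row 7: 2 empty cells -> not full
  row 8: 1 empty cell -> not full
  row 9: 2 empty cells -> not full
  row 10: 4 empty cells -> not full
Total rows cleared: 1

Answer: 1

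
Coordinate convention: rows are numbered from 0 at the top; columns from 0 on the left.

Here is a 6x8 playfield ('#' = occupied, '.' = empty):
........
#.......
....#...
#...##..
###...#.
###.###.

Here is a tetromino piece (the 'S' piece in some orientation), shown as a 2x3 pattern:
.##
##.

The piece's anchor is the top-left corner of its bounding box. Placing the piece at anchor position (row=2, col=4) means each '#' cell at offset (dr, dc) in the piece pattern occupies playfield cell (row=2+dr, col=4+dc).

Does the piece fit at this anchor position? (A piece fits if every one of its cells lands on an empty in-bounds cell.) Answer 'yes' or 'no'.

Check each piece cell at anchor (2, 4):
  offset (0,1) -> (2,5): empty -> OK
  offset (0,2) -> (2,6): empty -> OK
  offset (1,0) -> (3,4): occupied ('#') -> FAIL
  offset (1,1) -> (3,5): occupied ('#') -> FAIL
All cells valid: no

Answer: no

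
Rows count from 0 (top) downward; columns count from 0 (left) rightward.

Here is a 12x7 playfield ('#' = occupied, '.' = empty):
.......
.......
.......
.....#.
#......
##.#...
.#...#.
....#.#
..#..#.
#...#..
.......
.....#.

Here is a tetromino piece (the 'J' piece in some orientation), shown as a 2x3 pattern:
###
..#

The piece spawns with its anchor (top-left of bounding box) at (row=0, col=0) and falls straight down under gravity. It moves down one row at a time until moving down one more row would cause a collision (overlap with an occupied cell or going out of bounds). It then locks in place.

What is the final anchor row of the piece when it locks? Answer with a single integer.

Answer: 3

Derivation:
Spawn at (row=0, col=0). Try each row:
  row 0: fits
  row 1: fits
  row 2: fits
  row 3: fits
  row 4: blocked -> lock at row 3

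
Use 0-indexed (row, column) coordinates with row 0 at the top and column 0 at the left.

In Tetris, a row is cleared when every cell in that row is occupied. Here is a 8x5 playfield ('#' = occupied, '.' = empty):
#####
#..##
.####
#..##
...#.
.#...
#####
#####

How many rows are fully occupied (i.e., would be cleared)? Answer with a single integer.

Check each row:
  row 0: 0 empty cells -> FULL (clear)
  row 1: 2 empty cells -> not full
  row 2: 1 empty cell -> not full
  row 3: 2 empty cells -> not full
  row 4: 4 empty cells -> not full
  row 5: 4 empty cells -> not full
  row 6: 0 empty cells -> FULL (clear)
  row 7: 0 empty cells -> FULL (clear)
Total rows cleared: 3

Answer: 3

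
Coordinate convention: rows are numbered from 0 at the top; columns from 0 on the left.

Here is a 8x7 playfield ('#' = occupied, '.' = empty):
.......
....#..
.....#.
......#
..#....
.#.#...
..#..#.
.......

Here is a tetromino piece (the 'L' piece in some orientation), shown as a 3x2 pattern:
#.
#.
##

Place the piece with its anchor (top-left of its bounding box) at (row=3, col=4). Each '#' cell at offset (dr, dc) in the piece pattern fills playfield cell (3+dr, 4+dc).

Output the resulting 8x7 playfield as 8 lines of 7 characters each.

Answer: .......
....#..
.....#.
....#.#
..#.#..
.#.###.
..#..#.
.......

Derivation:
Fill (3+0,4+0) = (3,4)
Fill (3+1,4+0) = (4,4)
Fill (3+2,4+0) = (5,4)
Fill (3+2,4+1) = (5,5)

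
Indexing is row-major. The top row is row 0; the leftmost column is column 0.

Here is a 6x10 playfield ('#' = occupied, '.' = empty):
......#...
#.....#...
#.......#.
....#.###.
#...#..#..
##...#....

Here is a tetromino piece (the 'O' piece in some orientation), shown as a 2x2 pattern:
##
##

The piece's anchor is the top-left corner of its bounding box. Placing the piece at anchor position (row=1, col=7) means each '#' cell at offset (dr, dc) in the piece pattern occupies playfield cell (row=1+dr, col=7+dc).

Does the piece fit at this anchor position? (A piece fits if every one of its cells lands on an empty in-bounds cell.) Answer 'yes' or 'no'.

Answer: no

Derivation:
Check each piece cell at anchor (1, 7):
  offset (0,0) -> (1,7): empty -> OK
  offset (0,1) -> (1,8): empty -> OK
  offset (1,0) -> (2,7): empty -> OK
  offset (1,1) -> (2,8): occupied ('#') -> FAIL
All cells valid: no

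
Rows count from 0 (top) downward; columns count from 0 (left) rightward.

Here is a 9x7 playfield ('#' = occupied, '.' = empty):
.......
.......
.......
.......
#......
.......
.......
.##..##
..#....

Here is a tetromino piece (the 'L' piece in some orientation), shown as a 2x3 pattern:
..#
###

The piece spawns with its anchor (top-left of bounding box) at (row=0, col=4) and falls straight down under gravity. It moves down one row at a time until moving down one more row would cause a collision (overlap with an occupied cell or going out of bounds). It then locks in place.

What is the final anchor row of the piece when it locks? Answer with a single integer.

Answer: 5

Derivation:
Spawn at (row=0, col=4). Try each row:
  row 0: fits
  row 1: fits
  row 2: fits
  row 3: fits
  row 4: fits
  row 5: fits
  row 6: blocked -> lock at row 5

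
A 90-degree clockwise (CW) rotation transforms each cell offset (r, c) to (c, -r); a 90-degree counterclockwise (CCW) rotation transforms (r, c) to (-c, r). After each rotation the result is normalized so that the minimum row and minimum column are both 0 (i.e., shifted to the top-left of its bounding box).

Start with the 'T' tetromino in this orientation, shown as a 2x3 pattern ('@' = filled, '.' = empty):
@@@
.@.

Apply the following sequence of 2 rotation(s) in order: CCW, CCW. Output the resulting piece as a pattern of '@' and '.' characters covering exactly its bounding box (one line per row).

Answer: .@.
@@@

Derivation:
Start:
@@@
.@.
After rotation 1 (CCW):
@.
@@
@.
After rotation 2 (CCW):
.@.
@@@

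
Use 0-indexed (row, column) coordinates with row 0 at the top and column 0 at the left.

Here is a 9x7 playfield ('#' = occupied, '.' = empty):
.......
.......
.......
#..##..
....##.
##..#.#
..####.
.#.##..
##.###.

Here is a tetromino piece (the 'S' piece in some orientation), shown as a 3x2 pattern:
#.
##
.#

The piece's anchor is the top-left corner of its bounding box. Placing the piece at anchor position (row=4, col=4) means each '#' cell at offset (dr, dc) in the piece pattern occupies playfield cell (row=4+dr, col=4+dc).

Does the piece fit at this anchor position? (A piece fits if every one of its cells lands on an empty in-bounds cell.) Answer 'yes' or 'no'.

Answer: no

Derivation:
Check each piece cell at anchor (4, 4):
  offset (0,0) -> (4,4): occupied ('#') -> FAIL
  offset (1,0) -> (5,4): occupied ('#') -> FAIL
  offset (1,1) -> (5,5): empty -> OK
  offset (2,1) -> (6,5): occupied ('#') -> FAIL
All cells valid: no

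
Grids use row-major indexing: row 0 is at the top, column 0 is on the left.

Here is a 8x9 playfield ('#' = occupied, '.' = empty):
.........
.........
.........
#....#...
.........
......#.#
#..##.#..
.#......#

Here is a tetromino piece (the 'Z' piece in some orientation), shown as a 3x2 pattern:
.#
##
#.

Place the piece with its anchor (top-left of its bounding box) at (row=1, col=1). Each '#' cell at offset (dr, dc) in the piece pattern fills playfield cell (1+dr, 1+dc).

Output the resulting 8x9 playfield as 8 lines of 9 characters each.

Answer: .........
..#......
.##......
##...#...
.........
......#.#
#..##.#..
.#......#

Derivation:
Fill (1+0,1+1) = (1,2)
Fill (1+1,1+0) = (2,1)
Fill (1+1,1+1) = (2,2)
Fill (1+2,1+0) = (3,1)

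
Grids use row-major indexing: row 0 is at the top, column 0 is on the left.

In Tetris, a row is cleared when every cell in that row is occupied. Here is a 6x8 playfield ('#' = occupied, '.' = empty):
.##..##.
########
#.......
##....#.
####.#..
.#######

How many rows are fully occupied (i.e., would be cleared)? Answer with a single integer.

Check each row:
  row 0: 4 empty cells -> not full
  row 1: 0 empty cells -> FULL (clear)
  row 2: 7 empty cells -> not full
  row 3: 5 empty cells -> not full
  row 4: 3 empty cells -> not full
  row 5: 1 empty cell -> not full
Total rows cleared: 1

Answer: 1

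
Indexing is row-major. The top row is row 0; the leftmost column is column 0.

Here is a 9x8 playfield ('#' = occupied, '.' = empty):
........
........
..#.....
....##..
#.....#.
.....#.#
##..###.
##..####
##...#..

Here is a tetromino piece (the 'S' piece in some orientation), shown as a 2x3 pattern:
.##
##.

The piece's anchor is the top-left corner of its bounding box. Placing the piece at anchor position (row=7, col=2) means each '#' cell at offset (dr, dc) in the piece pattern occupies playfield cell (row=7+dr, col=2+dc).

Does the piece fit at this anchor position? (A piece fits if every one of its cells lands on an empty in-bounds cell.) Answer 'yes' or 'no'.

Check each piece cell at anchor (7, 2):
  offset (0,1) -> (7,3): empty -> OK
  offset (0,2) -> (7,4): occupied ('#') -> FAIL
  offset (1,0) -> (8,2): empty -> OK
  offset (1,1) -> (8,3): empty -> OK
All cells valid: no

Answer: no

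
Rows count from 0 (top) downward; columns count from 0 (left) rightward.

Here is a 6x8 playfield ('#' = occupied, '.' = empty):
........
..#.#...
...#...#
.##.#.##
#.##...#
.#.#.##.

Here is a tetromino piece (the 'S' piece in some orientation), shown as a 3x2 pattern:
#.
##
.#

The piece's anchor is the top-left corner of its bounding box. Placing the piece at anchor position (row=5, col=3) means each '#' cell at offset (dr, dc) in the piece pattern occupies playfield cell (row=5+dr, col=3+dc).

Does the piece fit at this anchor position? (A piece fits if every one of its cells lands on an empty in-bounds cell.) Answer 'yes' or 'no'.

Check each piece cell at anchor (5, 3):
  offset (0,0) -> (5,3): occupied ('#') -> FAIL
  offset (1,0) -> (6,3): out of bounds -> FAIL
  offset (1,1) -> (6,4): out of bounds -> FAIL
  offset (2,1) -> (7,4): out of bounds -> FAIL
All cells valid: no

Answer: no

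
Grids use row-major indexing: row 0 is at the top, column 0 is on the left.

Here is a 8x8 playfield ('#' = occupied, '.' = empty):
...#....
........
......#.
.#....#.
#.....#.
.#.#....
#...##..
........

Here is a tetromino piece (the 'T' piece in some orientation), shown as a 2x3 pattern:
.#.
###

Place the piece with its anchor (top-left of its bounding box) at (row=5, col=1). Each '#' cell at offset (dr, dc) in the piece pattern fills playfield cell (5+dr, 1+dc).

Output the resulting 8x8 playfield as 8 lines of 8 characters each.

Fill (5+0,1+1) = (5,2)
Fill (5+1,1+0) = (6,1)
Fill (5+1,1+1) = (6,2)
Fill (5+1,1+2) = (6,3)

Answer: ...#....
........
......#.
.#....#.
#.....#.
.###....
######..
........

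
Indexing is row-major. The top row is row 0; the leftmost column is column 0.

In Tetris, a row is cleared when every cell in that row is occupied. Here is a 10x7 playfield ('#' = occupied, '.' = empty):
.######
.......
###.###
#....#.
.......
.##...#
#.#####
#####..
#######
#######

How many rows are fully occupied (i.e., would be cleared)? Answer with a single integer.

Check each row:
  row 0: 1 empty cell -> not full
  row 1: 7 empty cells -> not full
  row 2: 1 empty cell -> not full
  row 3: 5 empty cells -> not full
  row 4: 7 empty cells -> not full
  row 5: 4 empty cells -> not full
  row 6: 1 empty cell -> not full
  row 7: 2 empty cells -> not full
  row 8: 0 empty cells -> FULL (clear)
  row 9: 0 empty cells -> FULL (clear)
Total rows cleared: 2

Answer: 2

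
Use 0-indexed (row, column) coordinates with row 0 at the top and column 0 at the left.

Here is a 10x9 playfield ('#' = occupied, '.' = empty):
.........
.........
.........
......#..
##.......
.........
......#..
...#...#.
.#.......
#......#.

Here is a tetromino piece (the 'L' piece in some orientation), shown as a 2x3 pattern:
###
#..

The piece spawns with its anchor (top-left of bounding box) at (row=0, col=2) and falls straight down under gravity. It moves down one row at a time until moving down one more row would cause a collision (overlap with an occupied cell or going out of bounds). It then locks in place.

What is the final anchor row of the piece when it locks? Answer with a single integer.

Spawn at (row=0, col=2). Try each row:
  row 0: fits
  row 1: fits
  row 2: fits
  row 3: fits
  row 4: fits
  row 5: fits
  row 6: fits
  row 7: blocked -> lock at row 6

Answer: 6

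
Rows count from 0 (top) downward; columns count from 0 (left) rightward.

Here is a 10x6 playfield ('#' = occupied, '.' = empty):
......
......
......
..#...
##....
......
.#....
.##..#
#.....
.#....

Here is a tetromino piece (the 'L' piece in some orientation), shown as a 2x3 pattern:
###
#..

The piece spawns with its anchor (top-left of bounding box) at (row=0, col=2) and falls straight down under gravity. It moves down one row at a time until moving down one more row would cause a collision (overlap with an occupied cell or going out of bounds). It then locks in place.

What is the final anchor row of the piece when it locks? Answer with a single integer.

Spawn at (row=0, col=2). Try each row:
  row 0: fits
  row 1: fits
  row 2: blocked -> lock at row 1

Answer: 1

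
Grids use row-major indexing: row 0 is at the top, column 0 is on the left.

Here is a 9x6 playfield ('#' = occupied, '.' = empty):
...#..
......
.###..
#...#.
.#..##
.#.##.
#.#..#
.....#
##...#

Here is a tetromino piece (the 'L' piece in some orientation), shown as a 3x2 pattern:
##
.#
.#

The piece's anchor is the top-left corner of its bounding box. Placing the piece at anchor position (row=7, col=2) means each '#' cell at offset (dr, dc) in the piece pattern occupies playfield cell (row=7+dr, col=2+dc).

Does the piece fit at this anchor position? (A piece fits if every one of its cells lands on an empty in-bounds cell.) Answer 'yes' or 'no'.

Check each piece cell at anchor (7, 2):
  offset (0,0) -> (7,2): empty -> OK
  offset (0,1) -> (7,3): empty -> OK
  offset (1,1) -> (8,3): empty -> OK
  offset (2,1) -> (9,3): out of bounds -> FAIL
All cells valid: no

Answer: no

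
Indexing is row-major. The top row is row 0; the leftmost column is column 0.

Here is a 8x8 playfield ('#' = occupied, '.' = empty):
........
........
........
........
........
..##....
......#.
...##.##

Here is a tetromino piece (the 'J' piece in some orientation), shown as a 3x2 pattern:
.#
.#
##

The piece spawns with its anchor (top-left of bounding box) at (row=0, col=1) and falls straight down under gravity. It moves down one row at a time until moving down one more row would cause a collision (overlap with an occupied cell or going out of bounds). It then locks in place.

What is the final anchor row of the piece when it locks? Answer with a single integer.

Answer: 2

Derivation:
Spawn at (row=0, col=1). Try each row:
  row 0: fits
  row 1: fits
  row 2: fits
  row 3: blocked -> lock at row 2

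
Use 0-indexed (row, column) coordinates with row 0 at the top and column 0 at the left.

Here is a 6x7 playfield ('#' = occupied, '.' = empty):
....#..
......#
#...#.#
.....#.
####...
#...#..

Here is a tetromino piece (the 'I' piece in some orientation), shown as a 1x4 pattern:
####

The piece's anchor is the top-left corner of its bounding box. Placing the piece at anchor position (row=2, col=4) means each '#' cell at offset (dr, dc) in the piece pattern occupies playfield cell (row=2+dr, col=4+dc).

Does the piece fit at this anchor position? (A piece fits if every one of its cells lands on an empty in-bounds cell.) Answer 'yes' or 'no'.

Answer: no

Derivation:
Check each piece cell at anchor (2, 4):
  offset (0,0) -> (2,4): occupied ('#') -> FAIL
  offset (0,1) -> (2,5): empty -> OK
  offset (0,2) -> (2,6): occupied ('#') -> FAIL
  offset (0,3) -> (2,7): out of bounds -> FAIL
All cells valid: no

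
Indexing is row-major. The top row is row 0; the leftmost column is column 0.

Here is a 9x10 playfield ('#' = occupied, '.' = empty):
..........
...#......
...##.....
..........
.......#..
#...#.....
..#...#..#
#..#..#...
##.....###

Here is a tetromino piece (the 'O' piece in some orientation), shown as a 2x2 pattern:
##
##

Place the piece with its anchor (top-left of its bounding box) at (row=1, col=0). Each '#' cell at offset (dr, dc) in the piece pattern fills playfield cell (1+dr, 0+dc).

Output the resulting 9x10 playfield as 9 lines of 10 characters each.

Answer: ..........
##.#......
##.##.....
..........
.......#..
#...#.....
..#...#..#
#..#..#...
##.....###

Derivation:
Fill (1+0,0+0) = (1,0)
Fill (1+0,0+1) = (1,1)
Fill (1+1,0+0) = (2,0)
Fill (1+1,0+1) = (2,1)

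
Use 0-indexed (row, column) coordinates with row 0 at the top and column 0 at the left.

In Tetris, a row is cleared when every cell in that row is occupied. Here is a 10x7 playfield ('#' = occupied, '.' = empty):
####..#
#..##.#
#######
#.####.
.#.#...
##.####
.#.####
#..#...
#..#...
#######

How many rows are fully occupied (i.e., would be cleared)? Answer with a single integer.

Answer: 2

Derivation:
Check each row:
  row 0: 2 empty cells -> not full
  row 1: 3 empty cells -> not full
  row 2: 0 empty cells -> FULL (clear)
  row 3: 2 empty cells -> not full
  row 4: 5 empty cells -> not full
  row 5: 1 empty cell -> not full
  row 6: 2 empty cells -> not full
  row 7: 5 empty cells -> not full
  row 8: 5 empty cells -> not full
  row 9: 0 empty cells -> FULL (clear)
Total rows cleared: 2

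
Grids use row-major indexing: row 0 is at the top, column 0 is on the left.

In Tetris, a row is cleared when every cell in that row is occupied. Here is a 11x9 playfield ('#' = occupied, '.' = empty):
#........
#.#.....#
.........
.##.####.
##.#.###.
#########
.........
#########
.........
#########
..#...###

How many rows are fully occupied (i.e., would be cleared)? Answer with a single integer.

Answer: 3

Derivation:
Check each row:
  row 0: 8 empty cells -> not full
  row 1: 6 empty cells -> not full
  row 2: 9 empty cells -> not full
  row 3: 3 empty cells -> not full
  row 4: 3 empty cells -> not full
  row 5: 0 empty cells -> FULL (clear)
  row 6: 9 empty cells -> not full
  row 7: 0 empty cells -> FULL (clear)
  row 8: 9 empty cells -> not full
  row 9: 0 empty cells -> FULL (clear)
  row 10: 5 empty cells -> not full
Total rows cleared: 3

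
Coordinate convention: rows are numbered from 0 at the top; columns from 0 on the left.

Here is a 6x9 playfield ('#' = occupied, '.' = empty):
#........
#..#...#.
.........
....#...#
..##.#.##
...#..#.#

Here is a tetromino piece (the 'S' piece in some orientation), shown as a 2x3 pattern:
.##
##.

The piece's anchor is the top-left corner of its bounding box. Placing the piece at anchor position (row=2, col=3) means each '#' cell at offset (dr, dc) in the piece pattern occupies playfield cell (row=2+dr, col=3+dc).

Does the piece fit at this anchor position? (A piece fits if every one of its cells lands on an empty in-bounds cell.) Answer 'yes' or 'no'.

Check each piece cell at anchor (2, 3):
  offset (0,1) -> (2,4): empty -> OK
  offset (0,2) -> (2,5): empty -> OK
  offset (1,0) -> (3,3): empty -> OK
  offset (1,1) -> (3,4): occupied ('#') -> FAIL
All cells valid: no

Answer: no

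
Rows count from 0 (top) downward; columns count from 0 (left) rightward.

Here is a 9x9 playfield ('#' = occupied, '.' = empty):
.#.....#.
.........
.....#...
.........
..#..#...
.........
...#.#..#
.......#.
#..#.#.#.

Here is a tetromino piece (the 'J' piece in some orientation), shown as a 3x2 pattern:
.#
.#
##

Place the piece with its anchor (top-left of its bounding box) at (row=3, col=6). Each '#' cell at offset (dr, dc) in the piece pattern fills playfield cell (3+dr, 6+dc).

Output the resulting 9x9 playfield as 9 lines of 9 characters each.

Answer: .#.....#.
.........
.....#...
.......#.
..#..#.#.
......##.
...#.#..#
.......#.
#..#.#.#.

Derivation:
Fill (3+0,6+1) = (3,7)
Fill (3+1,6+1) = (4,7)
Fill (3+2,6+0) = (5,6)
Fill (3+2,6+1) = (5,7)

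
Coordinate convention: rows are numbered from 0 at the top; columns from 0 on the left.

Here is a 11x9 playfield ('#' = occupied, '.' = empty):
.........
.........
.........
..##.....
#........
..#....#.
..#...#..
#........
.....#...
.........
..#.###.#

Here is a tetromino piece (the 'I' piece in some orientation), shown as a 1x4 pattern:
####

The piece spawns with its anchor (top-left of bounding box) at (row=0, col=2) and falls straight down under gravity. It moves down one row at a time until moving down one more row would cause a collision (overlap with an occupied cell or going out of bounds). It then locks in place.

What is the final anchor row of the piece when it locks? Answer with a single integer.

Answer: 2

Derivation:
Spawn at (row=0, col=2). Try each row:
  row 0: fits
  row 1: fits
  row 2: fits
  row 3: blocked -> lock at row 2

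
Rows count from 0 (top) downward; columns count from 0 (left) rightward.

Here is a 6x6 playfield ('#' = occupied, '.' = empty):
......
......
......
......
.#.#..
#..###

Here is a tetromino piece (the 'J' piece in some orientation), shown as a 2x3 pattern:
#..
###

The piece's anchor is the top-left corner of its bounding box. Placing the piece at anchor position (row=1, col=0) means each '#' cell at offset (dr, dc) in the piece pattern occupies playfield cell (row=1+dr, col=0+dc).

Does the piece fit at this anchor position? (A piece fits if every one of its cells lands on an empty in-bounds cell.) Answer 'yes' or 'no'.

Answer: yes

Derivation:
Check each piece cell at anchor (1, 0):
  offset (0,0) -> (1,0): empty -> OK
  offset (1,0) -> (2,0): empty -> OK
  offset (1,1) -> (2,1): empty -> OK
  offset (1,2) -> (2,2): empty -> OK
All cells valid: yes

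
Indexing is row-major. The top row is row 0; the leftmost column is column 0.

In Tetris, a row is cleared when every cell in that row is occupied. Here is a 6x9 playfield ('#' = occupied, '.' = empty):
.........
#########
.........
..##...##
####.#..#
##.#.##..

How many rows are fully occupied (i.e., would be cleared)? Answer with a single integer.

Answer: 1

Derivation:
Check each row:
  row 0: 9 empty cells -> not full
  row 1: 0 empty cells -> FULL (clear)
  row 2: 9 empty cells -> not full
  row 3: 5 empty cells -> not full
  row 4: 3 empty cells -> not full
  row 5: 4 empty cells -> not full
Total rows cleared: 1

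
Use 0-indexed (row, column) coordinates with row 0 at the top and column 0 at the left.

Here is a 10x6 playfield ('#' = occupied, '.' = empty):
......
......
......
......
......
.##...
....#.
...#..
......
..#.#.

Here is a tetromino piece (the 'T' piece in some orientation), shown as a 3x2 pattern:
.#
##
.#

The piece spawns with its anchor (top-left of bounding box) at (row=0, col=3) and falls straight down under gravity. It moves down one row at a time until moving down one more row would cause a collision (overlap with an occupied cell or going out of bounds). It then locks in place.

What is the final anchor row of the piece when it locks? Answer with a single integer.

Answer: 3

Derivation:
Spawn at (row=0, col=3). Try each row:
  row 0: fits
  row 1: fits
  row 2: fits
  row 3: fits
  row 4: blocked -> lock at row 3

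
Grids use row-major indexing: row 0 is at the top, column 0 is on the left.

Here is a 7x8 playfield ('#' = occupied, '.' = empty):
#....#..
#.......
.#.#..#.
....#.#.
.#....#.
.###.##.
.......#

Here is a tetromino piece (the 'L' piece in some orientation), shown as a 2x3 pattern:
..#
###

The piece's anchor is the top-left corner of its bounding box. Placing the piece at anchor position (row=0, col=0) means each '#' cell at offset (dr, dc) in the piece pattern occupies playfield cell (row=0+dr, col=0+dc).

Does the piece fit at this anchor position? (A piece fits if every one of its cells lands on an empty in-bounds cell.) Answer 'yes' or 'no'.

Check each piece cell at anchor (0, 0):
  offset (0,2) -> (0,2): empty -> OK
  offset (1,0) -> (1,0): occupied ('#') -> FAIL
  offset (1,1) -> (1,1): empty -> OK
  offset (1,2) -> (1,2): empty -> OK
All cells valid: no

Answer: no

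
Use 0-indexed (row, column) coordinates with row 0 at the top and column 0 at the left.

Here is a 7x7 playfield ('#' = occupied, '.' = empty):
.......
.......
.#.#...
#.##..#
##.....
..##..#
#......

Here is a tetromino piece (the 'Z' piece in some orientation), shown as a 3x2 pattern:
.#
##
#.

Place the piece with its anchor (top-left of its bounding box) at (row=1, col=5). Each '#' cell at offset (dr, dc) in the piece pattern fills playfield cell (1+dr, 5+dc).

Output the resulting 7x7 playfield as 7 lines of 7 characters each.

Fill (1+0,5+1) = (1,6)
Fill (1+1,5+0) = (2,5)
Fill (1+1,5+1) = (2,6)
Fill (1+2,5+0) = (3,5)

Answer: .......
......#
.#.#.##
#.##.##
##.....
..##..#
#......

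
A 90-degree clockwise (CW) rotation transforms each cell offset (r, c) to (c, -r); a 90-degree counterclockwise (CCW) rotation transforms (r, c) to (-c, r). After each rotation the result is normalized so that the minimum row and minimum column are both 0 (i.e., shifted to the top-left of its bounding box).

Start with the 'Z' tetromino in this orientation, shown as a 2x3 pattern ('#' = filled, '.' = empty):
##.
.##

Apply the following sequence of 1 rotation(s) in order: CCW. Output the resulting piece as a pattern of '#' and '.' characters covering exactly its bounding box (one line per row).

Answer: .#
##
#.

Derivation:
Start:
##.
.##
After rotation 1 (CCW):
.#
##
#.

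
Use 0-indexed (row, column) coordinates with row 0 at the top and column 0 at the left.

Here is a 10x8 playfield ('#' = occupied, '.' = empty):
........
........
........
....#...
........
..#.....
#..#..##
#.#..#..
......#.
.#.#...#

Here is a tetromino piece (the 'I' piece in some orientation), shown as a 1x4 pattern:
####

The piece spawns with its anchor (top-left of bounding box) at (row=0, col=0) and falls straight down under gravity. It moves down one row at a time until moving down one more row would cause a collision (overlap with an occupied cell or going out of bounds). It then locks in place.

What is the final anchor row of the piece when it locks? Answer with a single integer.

Spawn at (row=0, col=0). Try each row:
  row 0: fits
  row 1: fits
  row 2: fits
  row 3: fits
  row 4: fits
  row 5: blocked -> lock at row 4

Answer: 4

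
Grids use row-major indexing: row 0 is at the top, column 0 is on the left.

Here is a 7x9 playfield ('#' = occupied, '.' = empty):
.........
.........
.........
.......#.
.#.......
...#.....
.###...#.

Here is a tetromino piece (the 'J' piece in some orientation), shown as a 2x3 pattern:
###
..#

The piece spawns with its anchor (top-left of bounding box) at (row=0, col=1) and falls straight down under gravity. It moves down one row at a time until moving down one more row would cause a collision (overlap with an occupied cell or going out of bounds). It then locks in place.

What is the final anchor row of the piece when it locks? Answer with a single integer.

Spawn at (row=0, col=1). Try each row:
  row 0: fits
  row 1: fits
  row 2: fits
  row 3: fits
  row 4: blocked -> lock at row 3

Answer: 3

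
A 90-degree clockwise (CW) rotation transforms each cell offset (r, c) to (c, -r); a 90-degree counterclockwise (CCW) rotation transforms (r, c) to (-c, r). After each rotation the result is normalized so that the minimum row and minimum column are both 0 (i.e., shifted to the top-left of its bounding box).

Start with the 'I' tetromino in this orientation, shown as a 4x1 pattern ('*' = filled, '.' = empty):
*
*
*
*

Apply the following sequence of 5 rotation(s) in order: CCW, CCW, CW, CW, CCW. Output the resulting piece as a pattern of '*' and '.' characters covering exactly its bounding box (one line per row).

Answer: ****

Derivation:
Start:
*
*
*
*
After rotation 1 (CCW):
****
After rotation 2 (CCW):
*
*
*
*
After rotation 3 (CW):
****
After rotation 4 (CW):
*
*
*
*
After rotation 5 (CCW):
****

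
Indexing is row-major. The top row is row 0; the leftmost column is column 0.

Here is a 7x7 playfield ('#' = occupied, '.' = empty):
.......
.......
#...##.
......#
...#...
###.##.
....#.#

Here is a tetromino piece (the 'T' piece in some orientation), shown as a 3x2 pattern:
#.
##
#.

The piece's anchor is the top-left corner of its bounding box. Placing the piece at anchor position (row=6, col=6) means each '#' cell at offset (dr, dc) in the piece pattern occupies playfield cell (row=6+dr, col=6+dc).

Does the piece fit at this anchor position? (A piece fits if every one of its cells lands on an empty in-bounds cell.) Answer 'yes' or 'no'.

Answer: no

Derivation:
Check each piece cell at anchor (6, 6):
  offset (0,0) -> (6,6): occupied ('#') -> FAIL
  offset (1,0) -> (7,6): out of bounds -> FAIL
  offset (1,1) -> (7,7): out of bounds -> FAIL
  offset (2,0) -> (8,6): out of bounds -> FAIL
All cells valid: no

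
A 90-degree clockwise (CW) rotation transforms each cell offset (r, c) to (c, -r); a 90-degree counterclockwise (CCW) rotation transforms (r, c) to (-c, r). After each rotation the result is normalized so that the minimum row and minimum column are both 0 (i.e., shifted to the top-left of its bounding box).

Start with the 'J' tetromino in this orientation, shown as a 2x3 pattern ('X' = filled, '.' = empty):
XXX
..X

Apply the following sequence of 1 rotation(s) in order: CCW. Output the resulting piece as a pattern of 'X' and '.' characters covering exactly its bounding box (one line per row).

Answer: XX
X.
X.

Derivation:
Start:
XXX
..X
After rotation 1 (CCW):
XX
X.
X.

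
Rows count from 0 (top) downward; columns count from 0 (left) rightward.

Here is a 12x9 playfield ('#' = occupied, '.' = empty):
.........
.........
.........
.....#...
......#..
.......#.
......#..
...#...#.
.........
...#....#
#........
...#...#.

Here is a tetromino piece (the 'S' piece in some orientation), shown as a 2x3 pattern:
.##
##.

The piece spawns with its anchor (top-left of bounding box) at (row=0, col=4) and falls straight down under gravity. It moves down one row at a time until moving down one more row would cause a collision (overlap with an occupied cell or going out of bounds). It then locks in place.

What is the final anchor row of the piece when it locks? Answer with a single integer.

Answer: 1

Derivation:
Spawn at (row=0, col=4). Try each row:
  row 0: fits
  row 1: fits
  row 2: blocked -> lock at row 1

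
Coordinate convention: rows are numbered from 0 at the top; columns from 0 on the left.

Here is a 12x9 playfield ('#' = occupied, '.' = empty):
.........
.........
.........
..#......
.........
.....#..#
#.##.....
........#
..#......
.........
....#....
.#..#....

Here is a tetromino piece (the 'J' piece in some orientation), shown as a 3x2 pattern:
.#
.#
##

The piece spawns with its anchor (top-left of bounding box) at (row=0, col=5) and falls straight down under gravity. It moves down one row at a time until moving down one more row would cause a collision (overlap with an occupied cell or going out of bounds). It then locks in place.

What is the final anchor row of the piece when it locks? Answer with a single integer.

Spawn at (row=0, col=5). Try each row:
  row 0: fits
  row 1: fits
  row 2: fits
  row 3: blocked -> lock at row 2

Answer: 2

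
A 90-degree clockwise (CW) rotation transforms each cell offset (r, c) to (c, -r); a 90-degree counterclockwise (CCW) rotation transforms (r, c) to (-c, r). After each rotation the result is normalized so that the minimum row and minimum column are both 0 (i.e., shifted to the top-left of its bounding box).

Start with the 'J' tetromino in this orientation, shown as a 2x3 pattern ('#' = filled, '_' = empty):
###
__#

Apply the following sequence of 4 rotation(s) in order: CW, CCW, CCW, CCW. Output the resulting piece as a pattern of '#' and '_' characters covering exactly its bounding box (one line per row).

Answer: #__
###

Derivation:
Start:
###
__#
After rotation 1 (CW):
_#
_#
##
After rotation 2 (CCW):
###
__#
After rotation 3 (CCW):
##
#_
#_
After rotation 4 (CCW):
#__
###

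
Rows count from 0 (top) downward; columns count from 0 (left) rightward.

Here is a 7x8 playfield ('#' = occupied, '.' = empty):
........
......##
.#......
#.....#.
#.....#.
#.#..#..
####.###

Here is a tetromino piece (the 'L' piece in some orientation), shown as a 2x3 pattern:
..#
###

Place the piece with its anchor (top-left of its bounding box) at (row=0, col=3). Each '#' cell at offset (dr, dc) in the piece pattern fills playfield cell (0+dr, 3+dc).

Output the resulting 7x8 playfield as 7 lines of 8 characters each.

Fill (0+0,3+2) = (0,5)
Fill (0+1,3+0) = (1,3)
Fill (0+1,3+1) = (1,4)
Fill (0+1,3+2) = (1,5)

Answer: .....#..
...#####
.#......
#.....#.
#.....#.
#.#..#..
####.###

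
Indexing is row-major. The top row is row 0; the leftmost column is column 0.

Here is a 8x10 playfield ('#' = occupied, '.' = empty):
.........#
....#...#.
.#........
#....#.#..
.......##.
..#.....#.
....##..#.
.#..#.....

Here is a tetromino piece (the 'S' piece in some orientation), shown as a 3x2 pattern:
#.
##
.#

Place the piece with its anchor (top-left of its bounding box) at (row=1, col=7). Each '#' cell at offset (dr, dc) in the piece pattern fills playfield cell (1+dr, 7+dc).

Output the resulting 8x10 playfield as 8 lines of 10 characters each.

Answer: .........#
....#..##.
.#.....##.
#....#.##.
.......##.
..#.....#.
....##..#.
.#..#.....

Derivation:
Fill (1+0,7+0) = (1,7)
Fill (1+1,7+0) = (2,7)
Fill (1+1,7+1) = (2,8)
Fill (1+2,7+1) = (3,8)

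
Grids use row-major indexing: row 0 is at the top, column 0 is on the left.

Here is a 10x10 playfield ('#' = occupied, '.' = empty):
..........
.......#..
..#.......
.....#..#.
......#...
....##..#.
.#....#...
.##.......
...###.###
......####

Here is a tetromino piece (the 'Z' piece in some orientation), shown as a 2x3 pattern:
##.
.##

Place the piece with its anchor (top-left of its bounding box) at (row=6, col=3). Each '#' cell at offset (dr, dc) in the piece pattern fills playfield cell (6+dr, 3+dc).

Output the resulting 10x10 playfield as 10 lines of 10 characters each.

Fill (6+0,3+0) = (6,3)
Fill (6+0,3+1) = (6,4)
Fill (6+1,3+1) = (7,4)
Fill (6+1,3+2) = (7,5)

Answer: ..........
.......#..
..#.......
.....#..#.
......#...
....##..#.
.#.##.#...
.##.##....
...###.###
......####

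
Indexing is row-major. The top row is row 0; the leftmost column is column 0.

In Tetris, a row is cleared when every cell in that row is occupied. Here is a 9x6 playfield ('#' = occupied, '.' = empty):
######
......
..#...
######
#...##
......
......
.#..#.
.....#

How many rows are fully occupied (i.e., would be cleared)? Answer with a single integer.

Answer: 2

Derivation:
Check each row:
  row 0: 0 empty cells -> FULL (clear)
  row 1: 6 empty cells -> not full
  row 2: 5 empty cells -> not full
  row 3: 0 empty cells -> FULL (clear)
  row 4: 3 empty cells -> not full
  row 5: 6 empty cells -> not full
  row 6: 6 empty cells -> not full
  row 7: 4 empty cells -> not full
  row 8: 5 empty cells -> not full
Total rows cleared: 2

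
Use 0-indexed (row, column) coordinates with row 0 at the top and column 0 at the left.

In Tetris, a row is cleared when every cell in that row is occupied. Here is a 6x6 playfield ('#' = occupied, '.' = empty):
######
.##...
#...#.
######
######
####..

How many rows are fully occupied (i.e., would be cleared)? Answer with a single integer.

Answer: 3

Derivation:
Check each row:
  row 0: 0 empty cells -> FULL (clear)
  row 1: 4 empty cells -> not full
  row 2: 4 empty cells -> not full
  row 3: 0 empty cells -> FULL (clear)
  row 4: 0 empty cells -> FULL (clear)
  row 5: 2 empty cells -> not full
Total rows cleared: 3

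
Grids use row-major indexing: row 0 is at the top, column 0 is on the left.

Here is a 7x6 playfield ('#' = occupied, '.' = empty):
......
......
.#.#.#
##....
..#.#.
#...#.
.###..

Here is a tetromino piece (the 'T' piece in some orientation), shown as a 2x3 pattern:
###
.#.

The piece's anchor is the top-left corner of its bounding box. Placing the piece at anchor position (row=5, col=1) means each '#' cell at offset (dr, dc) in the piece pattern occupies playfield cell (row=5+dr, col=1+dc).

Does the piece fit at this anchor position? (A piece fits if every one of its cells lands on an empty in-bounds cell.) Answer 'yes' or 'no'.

Check each piece cell at anchor (5, 1):
  offset (0,0) -> (5,1): empty -> OK
  offset (0,1) -> (5,2): empty -> OK
  offset (0,2) -> (5,3): empty -> OK
  offset (1,1) -> (6,2): occupied ('#') -> FAIL
All cells valid: no

Answer: no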